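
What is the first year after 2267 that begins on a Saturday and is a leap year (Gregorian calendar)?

Jan 1 advances by 2 weekdays after a leap year and by 1 after a common year.
2267: Jan 1 is Tuesday.
2268: Wednesday (leap)
2269: Friday
2270: Saturday
2271: Sunday
2272: Monday (leap)
2273: Wednesday
2274: Thursday
2275: Friday
2276: Saturday (leap)
2276 begins on a Saturday and is a leap year.

2276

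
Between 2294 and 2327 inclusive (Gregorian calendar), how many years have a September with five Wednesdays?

September has 30 days; it has five Wednesdays when Wednesday falls among the first (month-length − 28) days — i.e. when September 1 is one of Wednesday/Tuesday.
September 1 by year: 2294:Sat 2295:Sun 2296:Tue✓ 2297:Wed✓ 2298:Thu 2299:Fri 2300:Sat 2301:Sun 2302:Mon 2303:Tue✓ 2304:Thu 2305:Fri 2306:Sat 2307:Sun 2308:Tue✓ …(4 more)… 2313:Mon 2314:Tue✓ 2315:Wed✓ 2316:Fri 2317:Sat 2318:Sun 2319:Mon 2320:Wed✓ 2321:Thu 2322:Fri 2323:Sat 2324:Mon 2325:Tue✓ 2326:Wed✓ 2327:Thu
Years with five Wednesdays: 2296, 2297, 2303, 2308, 2309, 2314, 2315, 2320, 2325, 2326 → 10.

10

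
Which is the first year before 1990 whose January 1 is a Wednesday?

1986

Jan 1 advances by 2 weekdays after a leap year and by 1 after a common year.
1990: Jan 1 is Monday.
1989: Sunday
1988: Friday (leap)
1987: Thursday
1986: Wednesday
1986 begins on a Wednesday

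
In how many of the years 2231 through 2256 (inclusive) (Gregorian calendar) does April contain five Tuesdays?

April has 30 days; it has five Tuesdays when Tuesday falls among the first (month-length − 28) days — i.e. when April 1 is one of Tuesday/Monday.
April 1 by year: 2231:Fri 2232:Sun 2233:Mon✓ 2234:Tue✓ 2235:Wed 2236:Fri 2237:Sat 2238:Sun 2239:Mon✓ 2240:Wed 2241:Thu 2242:Fri 2243:Sat 2244:Mon✓ 2245:Tue✓ 2246:Wed 2247:Thu 2248:Sat 2249:Sun 2250:Mon✓ 2251:Tue✓ 2252:Thu 2253:Fri 2254:Sat 2255:Sun 2256:Tue✓
Years with five Tuesdays: 2233, 2234, 2239, 2244, 2245, 2250, 2251, 2256 → 8.

8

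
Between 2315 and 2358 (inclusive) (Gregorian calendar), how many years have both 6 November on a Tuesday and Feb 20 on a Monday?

Check each year's weekday for 6 November and Feb 20:
  2315: Sat/Sat  2316: Mon/Sun  2317: Tue/Tue  2318: Wed/Wed  2319: Thu/Thu  2320: Sat/Fri  2321: Sun/Sun  2322: Mon/Mon  2323: Tue/Tue  2324: Thu/Wed  2325: Fri/Fri  2326: Sat/Sat  2327: Sun/Sun  2328: Tue/Mon ✓  …(16 more)…  2345: Tue/Tue  2346: Wed/Wed  2347: Thu/Thu  2348: Sat/Fri  2349: Sun/Sun  2350: Mon/Mon  2351: Tue/Tue  2352: Thu/Wed  2353: Fri/Fri  2354: Sat/Sat  2355: Sun/Sun  2356: Tue/Mon ✓  2357: Wed/Wed  2358: Thu/Thu
Both conditions hold in: 2328, 2356 — 2.

2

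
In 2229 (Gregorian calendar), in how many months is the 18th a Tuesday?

1

Check the 18th of each month of 2229: Jan 18: Sun, Feb 18: Wed, Mar 18: Wed, Apr 18: Sat, May 18: Mon, Jun 18: Thu, Jul 18: Sat, Aug 18: Tue, Sep 18: Fri, Oct 18: Sun, Nov 18: Wed, Dec 18: Fri.
Tuesday occurs in August — 1 month.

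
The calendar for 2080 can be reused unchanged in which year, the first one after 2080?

Two years share a calendar iff Jan 1 falls on the same weekday and both are leap or both are common. 2080: Jan 1 is Monday, leap year.
2081: Jan 1 Wednesday, common
2082: Jan 1 Thursday, common
2083: Jan 1 Friday, common
2084: Jan 1 Saturday, leap
2085: Jan 1 Monday, common
2086: Jan 1 Tuesday, common
2087: Jan 1 Wednesday, common
2088: Jan 1 Thursday, leap
2089: Jan 1 Saturday, common
2090: Jan 1 Sunday, common
2091: Jan 1 Monday, common
2092: Jan 1 Tuesday, leap
2093: Jan 1 Thursday, common
2094: Jan 1 Friday, common
2095: Jan 1 Saturday, common
2096: Jan 1 Sunday, leap
2097: Jan 1 Tuesday, common
2098: Jan 1 Wednesday, common
2099: Jan 1 Thursday, common
2100: Jan 1 Friday, common
2101: Jan 1 Saturday, common
2102: Jan 1 Sunday, common
2103: Jan 1 Monday, common
2104: Jan 1 Tuesday, leap
2105: Jan 1 Thursday, common
2106: Jan 1 Friday, common
2107: Jan 1 Saturday, common
2108: Jan 1 Sunday, leap
2109: Jan 1 Tuesday, common
2110: Jan 1 Wednesday, common
2111: Jan 1 Thursday, common
2112: Jan 1 Friday, leap
2113: Jan 1 Sunday, common
2114: Jan 1 Monday, common
2115: Jan 1 Tuesday, common
2116: Jan 1 Wednesday, leap
2117: Jan 1 Friday, common
2118: Jan 1 Saturday, common
2119: Jan 1 Sunday, common
2120: Jan 1 Monday, leap
2120 matches on both conditions.

2120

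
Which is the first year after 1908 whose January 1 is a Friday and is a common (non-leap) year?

Jan 1 advances by 2 weekdays after a leap year and by 1 after a common year.
1908: Jan 1 is Wednesday (leap).
1909: Friday
1909 begins on a Friday and is a common year.

1909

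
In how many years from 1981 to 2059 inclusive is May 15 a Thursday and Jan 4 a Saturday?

Check each year's weekday for May 15 and Jan 4:
  1981: Fri/Sun  1982: Sat/Mon  1983: Sun/Tue  1984: Tue/Wed  1985: Wed/Fri  1986: Thu/Sat ✓  1987: Fri/Sun  1988: Sun/Mon  1989: Mon/Wed  1990: Tue/Thu  1991: Wed/Fri  1992: Fri/Sat  1993: Sat/Mon  1994: Sun/Tue  …(51 more)…  2046: Tue/Thu  2047: Wed/Fri  2048: Fri/Sat  2049: Sat/Mon  2050: Sun/Tue  2051: Mon/Wed  2052: Wed/Thu  2053: Thu/Sat ✓  2054: Fri/Sun  2055: Sat/Mon  2056: Mon/Tue  2057: Tue/Thu  2058: Wed/Fri  2059: Thu/Sat ✓
Both conditions hold in: 1986, 1997, 2003, 2014, 2025, 2031, 2042, 2053, 2059 — 9.

9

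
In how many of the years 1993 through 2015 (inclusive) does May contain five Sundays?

10

May has 31 days; it has five Sundays when Sunday falls among the first (month-length − 28) days — i.e. when May 1 is one of Sunday/Saturday/Friday.
May 1 by year: 1993:Sat✓ 1994:Sun✓ 1995:Mon 1996:Wed 1997:Thu 1998:Fri✓ 1999:Sat✓ 2000:Mon 2001:Tue 2002:Wed 2003:Thu 2004:Sat✓ 2005:Sun✓ 2006:Mon 2007:Tue 2008:Thu 2009:Fri✓ 2010:Sat✓ 2011:Sun✓ 2012:Tue 2013:Wed 2014:Thu 2015:Fri✓
Years with five Sundays: 1993, 1994, 1998, 1999, 2004, 2005, 2009, 2010, 2011, 2015 → 10.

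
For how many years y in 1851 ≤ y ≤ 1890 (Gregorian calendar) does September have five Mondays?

September has 30 days; it has five Mondays when Monday falls among the first (month-length − 28) days — i.e. when September 1 is one of Monday/Sunday.
September 1 by year: 1851:Mon✓ 1852:Wed 1853:Thu 1854:Fri 1855:Sat 1856:Mon✓ 1857:Tue 1858:Wed 1859:Thu 1860:Sat 1861:Sun✓ 1862:Mon✓ 1863:Tue 1864:Thu 1865:Fri …(10 more)… 1876:Fri 1877:Sat 1878:Sun✓ 1879:Mon✓ 1880:Wed 1881:Thu 1882:Fri 1883:Sat 1884:Mon✓ 1885:Tue 1886:Wed 1887:Thu 1888:Sat 1889:Sun✓ 1890:Mon✓
Years with five Mondays: 1851, 1856, 1861, 1862, 1867, 1872, 1873, 1878, 1879, 1884, 1889, 1890 → 12.

12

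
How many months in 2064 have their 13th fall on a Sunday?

3

Check the 13th of each month of 2064: Jan 13: Sun, Feb 13: Wed, Mar 13: Thu, Apr 13: Sun, May 13: Tue, Jun 13: Fri, Jul 13: Sun, Aug 13: Wed, Sep 13: Sat, Oct 13: Mon, Nov 13: Thu, Dec 13: Sat.
Sunday occurs in January, April, July — 3 months.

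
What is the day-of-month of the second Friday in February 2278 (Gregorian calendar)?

8

February 1, 2278 is a Friday, so the first Friday is the 1st.
The second Friday is 1 + 7 = 8.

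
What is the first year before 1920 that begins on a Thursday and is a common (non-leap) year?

Jan 1 advances by 2 weekdays after a leap year and by 1 after a common year.
1920: Jan 1 is Thursday (leap).
1919: Wednesday
1918: Tuesday
1917: Monday
1916: Saturday (leap)
1915: Friday
1914: Thursday
1914 begins on a Thursday and is a common year.

1914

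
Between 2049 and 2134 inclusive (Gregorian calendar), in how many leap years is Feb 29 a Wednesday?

Leap years in 2049–2134: 20 of them.
Feb 29 weekday advances by 5 (mod 7) from one leap year to the next four years later (or differs when a century non-leap intervenes).
Leap-day weekdays: 2052:Thu 2056:Tue 2060:Sun 2064:Fri 2068:Wed✓ 2072:Mon 2076:Sat 2080:Thu 2084:Tue 2088:Sun 2092:Fri 2096:Wed✓ 2104:Fri 2108:Wed✓ 2112:Mon 2116:Sat 2120:Thu 2124:Tue 2128:Sun 2132:Fri
Wednesday: 2068, 2096, 2108 → 3.

3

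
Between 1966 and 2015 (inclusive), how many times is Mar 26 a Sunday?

Track Mar 26's weekday year by year (advancing +1, or +2 across a Feb 29):
  1966: Sat  1967: Sun (+1) ✓  1968: Tue (+2)  1969: Wed (+1)  1970: Thu (+1)
  1971: Fri (+1)  1972: Sun (+2) ✓  1973: Mon (+1)  1974: Tue (+1)  1975: Wed (+1)
  1976: Fri (+2)  1977: Sat (+1)  1978: Sun (+1) ✓  1979: Mon (+1)  … (22 more years) …
  2002: Tue (+1)  2003: Wed (+1)  2004: Fri (+2)  2005: Sat (+1)  2006: Sun (+1) ✓
  2007: Mon (+1)  2008: Wed (+2)  2009: Thu (+1)  2010: Fri (+1)  2011: Sat (+1)
  2012: Mon (+2)  2013: Tue (+1)  2014: Wed (+1)  2015: Thu (+1)
Sunday years: 1967, 1972, 1978, 1989, 1995, 2000, 2006 — 7 in total.

7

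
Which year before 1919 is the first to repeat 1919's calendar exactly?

Two years share a calendar iff Jan 1 falls on the same weekday and both are leap or both are common. 1919: Jan 1 is Wednesday, common year.
1918: Jan 1 Tuesday, common
1917: Jan 1 Monday, common
1916: Jan 1 Saturday, leap
1915: Jan 1 Friday, common
1914: Jan 1 Thursday, common
1913: Jan 1 Wednesday, common
1913 matches on both conditions.

1913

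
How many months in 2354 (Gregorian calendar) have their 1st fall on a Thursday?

2

Check the 1st of each month of 2354: Jan 1: Fri, Feb 1: Mon, Mar 1: Mon, Apr 1: Thu, May 1: Sat, Jun 1: Tue, Jul 1: Thu, Aug 1: Sun, Sep 1: Wed, Oct 1: Fri, Nov 1: Mon, Dec 1: Wed.
Thursday occurs in April, July — 2 months.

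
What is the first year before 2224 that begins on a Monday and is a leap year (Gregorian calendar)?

Jan 1 advances by 2 weekdays after a leap year and by 1 after a common year.
2224: Jan 1 is Thursday (leap).
2223: Wednesday
2222: Tuesday
2221: Monday
2220: Saturday (leap)
2219: Friday
2218: Thursday
2217: Wednesday
2216: Monday (leap)
2216 begins on a Monday and is a leap year.

2216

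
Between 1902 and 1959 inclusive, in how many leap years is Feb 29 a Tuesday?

Leap years in 1902–1959: 14 of them.
Feb 29 weekday advances by 5 (mod 7) from one leap year to the next four years later (or differs when a century non-leap intervenes).
Leap-day weekdays: 1904:Mon 1908:Sat 1912:Thu 1916:Tue✓ 1920:Sun 1924:Fri 1928:Wed 1932:Mon 1936:Sat 1940:Thu 1944:Tue✓ 1948:Sun 1952:Fri 1956:Wed
Tuesday: 1916, 1944 → 2.

2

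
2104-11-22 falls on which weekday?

Saturday

January 1, 2104 is a Tuesday.
November 22 is day 327 of the year, i.e. 326 days after Jan 1.
326 mod 7 = 4, so advance 4 weekdays from Tuesday: Saturday.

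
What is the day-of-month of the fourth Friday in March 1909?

26

March 1, 1909 is a Monday, so the first Friday is the 5th.
The fourth Friday is 5 + 21 = 26.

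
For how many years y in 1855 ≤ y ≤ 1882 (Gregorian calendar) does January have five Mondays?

12

January has 31 days; it has five Mondays when Monday falls among the first (month-length − 28) days — i.e. when January 1 is one of Monday/Sunday/Saturday.
January 1 by year: 1855:Mon✓ 1856:Tue 1857:Thu 1858:Fri 1859:Sat✓ 1860:Sun✓ 1861:Tue 1862:Wed 1863:Thu 1864:Fri 1865:Sun✓ 1866:Mon✓ 1867:Tue 1868:Wed 1869:Fri 1870:Sat✓ 1871:Sun✓ 1872:Mon✓ 1873:Wed 1874:Thu 1875:Fri 1876:Sat✓ 1877:Mon✓ 1878:Tue 1879:Wed 1880:Thu 1881:Sat✓ 1882:Sun✓
Years with five Mondays: 1855, 1859, 1860, 1865, 1866, 1870, 1871, 1872, 1876, 1877, 1881, 1882 → 12.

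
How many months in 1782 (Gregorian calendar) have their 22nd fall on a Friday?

3

Check the 22nd of each month of 1782: Jan 22: Tue, Feb 22: Fri, Mar 22: Fri, Apr 22: Mon, May 22: Wed, Jun 22: Sat, Jul 22: Mon, Aug 22: Thu, Sep 22: Sun, Oct 22: Tue, Nov 22: Fri, Dec 22: Sun.
Friday occurs in February, March, November — 3 months.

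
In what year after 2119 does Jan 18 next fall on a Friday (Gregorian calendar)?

2126

From one year to the next, a fixed date's weekday advances by 1, or by 2 when a Feb 29 lies between the two dates.
2119: January 18 is Wednesday.
2120: Thursday (+1)
2121: Saturday (+2)
2122: Sunday (+1)
2123: Monday (+1)
2124: Tuesday (+1)
2125: Thursday (+2)
2126: Friday (+1)
Jan 18 falls on a Friday in 2126.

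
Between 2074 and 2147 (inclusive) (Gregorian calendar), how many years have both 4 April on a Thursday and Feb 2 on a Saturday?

8

Check each year's weekday for 4 April and Feb 2:
  2074: Wed/Fri  2075: Thu/Sat ✓  2076: Sat/Sun  2077: Sun/Tue  2078: Mon/Wed  2079: Tue/Thu  2080: Thu/Fri  2081: Fri/Sun  2082: Sat/Mon  2083: Sun/Tue  2084: Tue/Wed  2085: Wed/Fri  2086: Thu/Sat ✓  2087: Fri/Sun  …(46 more)…  2134: Sun/Tue  2135: Mon/Wed  2136: Wed/Thu  2137: Thu/Sat ✓  2138: Fri/Sun  2139: Sat/Mon  2140: Mon/Tue  2141: Tue/Thu  2142: Wed/Fri  2143: Thu/Sat ✓  2144: Sat/Sun  2145: Sun/Tue  2146: Mon/Wed  2147: Tue/Thu
Both conditions hold in: 2075, 2086, 2097, 2109, 2115, 2126, 2137, 2143 — 8.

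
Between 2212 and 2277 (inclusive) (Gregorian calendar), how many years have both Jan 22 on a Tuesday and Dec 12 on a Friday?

2

Check each year's weekday for Jan 22 and Dec 12:
  2212: Wed/Sat  2213: Fri/Sun  2214: Sat/Mon  2215: Sun/Tue  2216: Mon/Thu  2217: Wed/Fri  2218: Thu/Sat  2219: Fri/Sun  2220: Sat/Tue  2221: Mon/Wed  2222: Tue/Thu  2223: Wed/Fri  2224: Thu/Sun  2225: Sat/Mon  …(38 more)…  2264: Fri/Mon  2265: Sun/Tue  2266: Mon/Wed  2267: Tue/Thu  2268: Wed/Sat  2269: Fri/Sun  2270: Sat/Mon  2271: Sun/Tue  2272: Mon/Thu  2273: Wed/Fri  2274: Thu/Sat  2275: Fri/Sun  2276: Sat/Tue  2277: Mon/Wed
Both conditions hold in: 2228, 2256 — 2.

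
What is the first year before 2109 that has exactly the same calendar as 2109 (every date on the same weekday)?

2097

Two years share a calendar iff Jan 1 falls on the same weekday and both are leap or both are common. 2109: Jan 1 is Tuesday, common year.
2108: Jan 1 Sunday, leap
2107: Jan 1 Saturday, common
2106: Jan 1 Friday, common
2105: Jan 1 Thursday, common
2104: Jan 1 Tuesday, leap
2103: Jan 1 Monday, common
2102: Jan 1 Sunday, common
2101: Jan 1 Saturday, common
2100: Jan 1 Friday, common
2099: Jan 1 Thursday, common
2098: Jan 1 Wednesday, common
2097: Jan 1 Tuesday, common
2097 matches on both conditions.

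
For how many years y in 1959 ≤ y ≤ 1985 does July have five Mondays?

12

July has 31 days; it has five Mondays when Monday falls among the first (month-length − 28) days — i.e. when July 1 is one of Monday/Sunday/Saturday.
July 1 by year: 1959:Wed 1960:Fri 1961:Sat✓ 1962:Sun✓ 1963:Mon✓ 1964:Wed 1965:Thu 1966:Fri 1967:Sat✓ 1968:Mon✓ 1969:Tue 1970:Wed 1971:Thu 1972:Sat✓ 1973:Sun✓ 1974:Mon✓ 1975:Tue 1976:Thu 1977:Fri 1978:Sat✓ 1979:Sun✓ 1980:Tue 1981:Wed 1982:Thu 1983:Fri 1984:Sun✓ 1985:Mon✓
Years with five Mondays: 1961, 1962, 1963, 1967, 1968, 1972, 1973, 1974, 1978, 1979, 1984, 1985 → 12.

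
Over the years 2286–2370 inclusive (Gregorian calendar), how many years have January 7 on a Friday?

11

Track January 7's weekday year by year (advancing +1, or +2 across a Feb 29):
  2286: Thu  2287: Fri (+1) ✓  2288: Sat (+1)  2289: Mon (+2)  2290: Tue (+1)
  2291: Wed (+1)  2292: Thu (+1)  2293: Sat (+2)  2294: Sun (+1)  2295: Mon (+1)
  2296: Tue (+1)  2297: Thu (+2)  2298: Fri (+1) ✓  2299: Sat (+1)  … (57 more years) …
  2357: Mon (+2)  2358: Tue (+1)  2359: Wed (+1)  2360: Thu (+1)  2361: Sat (+2)
  2362: Sun (+1)  2363: Mon (+1)  2364: Tue (+1)  2365: Thu (+2)  2366: Fri (+1) ✓
  2367: Sat (+1)  2368: Sun (+1)  2369: Tue (+2)  2370: Wed (+1)
Friday years: 2287, 2298, 2310, 2316, 2321, 2327, 2338, 2344, 2349, 2355, 2366 — 11 in total.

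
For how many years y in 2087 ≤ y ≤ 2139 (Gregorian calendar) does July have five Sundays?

July has 31 days; it has five Sundays when Sunday falls among the first (month-length − 28) days — i.e. when July 1 is one of Sunday/Saturday/Friday.
July 1 by year: 2087:Tue 2088:Thu 2089:Fri✓ 2090:Sat✓ 2091:Sun✓ 2092:Tue 2093:Wed 2094:Thu 2095:Fri✓ 2096:Sun✓ 2097:Mon 2098:Tue 2099:Wed 2100:Thu 2101:Fri✓ …(23 more)… 2125:Sun✓ 2126:Mon 2127:Tue 2128:Thu 2129:Fri✓ 2130:Sat✓ 2131:Sun✓ 2132:Tue 2133:Wed 2134:Thu 2135:Fri✓ 2136:Sun✓ 2137:Mon 2138:Tue 2139:Wed
Years with five Sundays: 2089, 2090, 2091, 2095, 2096, 2101, 2102, 2103, 2107, 2108, 2112, 2113, 2114, 2118, 2119, 2124, 2125, 2129, 2130, 2131, 2135, 2136 → 22.

22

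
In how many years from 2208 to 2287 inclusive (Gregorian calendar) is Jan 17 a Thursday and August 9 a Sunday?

0

Check each year's weekday for Jan 17 and August 9:
  2208: Sun/Tue  2209: Tue/Wed  2210: Wed/Thu  2211: Thu/Fri  2212: Fri/Sun  2213: Sun/Mon  2214: Mon/Tue  2215: Tue/Wed  2216: Wed/Fri  2217: Fri/Sat  2218: Sat/Sun  2219: Sun/Mon  2220: Mon/Wed  2221: Wed/Thu  …(52 more)…  2274: Sat/Sun  2275: Sun/Mon  2276: Mon/Wed  2277: Wed/Thu  2278: Thu/Fri  2279: Fri/Sat  2280: Sat/Mon  2281: Mon/Tue  2282: Tue/Wed  2283: Wed/Thu  2284: Thu/Sat  2285: Sat/Sun  2286: Sun/Mon  2287: Mon/Tue
Both conditions hold in: no year — 0.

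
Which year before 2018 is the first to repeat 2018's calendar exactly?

Two years share a calendar iff Jan 1 falls on the same weekday and both are leap or both are common. 2018: Jan 1 is Monday, common year.
2017: Jan 1 Sunday, common
2016: Jan 1 Friday, leap
2015: Jan 1 Thursday, common
2014: Jan 1 Wednesday, common
2013: Jan 1 Tuesday, common
2012: Jan 1 Sunday, leap
2011: Jan 1 Saturday, common
2010: Jan 1 Friday, common
2009: Jan 1 Thursday, common
2008: Jan 1 Tuesday, leap
2007: Jan 1 Monday, common
2007 matches on both conditions.

2007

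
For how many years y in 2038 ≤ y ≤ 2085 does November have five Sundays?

13

November has 30 days; it has five Sundays when Sunday falls among the first (month-length − 28) days — i.e. when November 1 is one of Sunday/Saturday.
November 1 by year: 2038:Mon 2039:Tue 2040:Thu 2041:Fri 2042:Sat✓ 2043:Sun✓ 2044:Tue 2045:Wed 2046:Thu 2047:Fri 2048:Sun✓ 2049:Mon 2050:Tue 2051:Wed 2052:Fri …(18 more)… 2071:Sun✓ 2072:Tue 2073:Wed 2074:Thu 2075:Fri 2076:Sun✓ 2077:Mon 2078:Tue 2079:Wed 2080:Fri 2081:Sat✓ 2082:Sun✓ 2083:Mon 2084:Wed 2085:Thu
Years with five Sundays: 2042, 2043, 2048, 2053, 2054, 2059, 2064, 2065, 2070, 2071, 2076, 2081, 2082 → 13.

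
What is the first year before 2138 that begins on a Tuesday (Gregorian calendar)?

Jan 1 advances by 2 weekdays after a leap year and by 1 after a common year.
2138: Jan 1 is Wednesday.
2137: Tuesday
2137 begins on a Tuesday

2137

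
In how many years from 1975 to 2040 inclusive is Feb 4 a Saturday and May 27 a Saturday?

Check each year's weekday for Feb 4 and May 27:
  1975: Tue/Tue  1976: Wed/Thu  1977: Fri/Fri  1978: Sat/Sat ✓  1979: Sun/Sun  1980: Mon/Tue  1981: Wed/Wed  1982: Thu/Thu  1983: Fri/Fri  1984: Sat/Sun  1985: Mon/Mon  1986: Tue/Tue  1987: Wed/Wed  1988: Thu/Fri  …(38 more)…  2027: Thu/Thu  2028: Fri/Sat  2029: Sun/Sun  2030: Mon/Mon  2031: Tue/Tue  2032: Wed/Thu  2033: Fri/Fri  2034: Sat/Sat ✓  2035: Sun/Sun  2036: Mon/Tue  2037: Wed/Wed  2038: Thu/Thu  2039: Fri/Fri  2040: Sat/Sun
Both conditions hold in: 1978, 1989, 1995, 2006, 2017, 2023, 2034 — 7.

7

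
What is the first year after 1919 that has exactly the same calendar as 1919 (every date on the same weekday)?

Two years share a calendar iff Jan 1 falls on the same weekday and both are leap or both are common. 1919: Jan 1 is Wednesday, common year.
1920: Jan 1 Thursday, leap
1921: Jan 1 Saturday, common
1922: Jan 1 Sunday, common
1923: Jan 1 Monday, common
1924: Jan 1 Tuesday, leap
1925: Jan 1 Thursday, common
1926: Jan 1 Friday, common
1927: Jan 1 Saturday, common
1928: Jan 1 Sunday, leap
1929: Jan 1 Tuesday, common
1930: Jan 1 Wednesday, common
1930 matches on both conditions.

1930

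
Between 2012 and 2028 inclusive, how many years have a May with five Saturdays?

7

May has 31 days; it has five Saturdays when Saturday falls among the first (month-length − 28) days — i.e. when May 1 is one of Saturday/Friday/Thursday.
May 1 by year: 2012:Tue 2013:Wed 2014:Thu✓ 2015:Fri✓ 2016:Sun 2017:Mon 2018:Tue 2019:Wed 2020:Fri✓ 2021:Sat✓ 2022:Sun 2023:Mon 2024:Wed 2025:Thu✓ 2026:Fri✓ 2027:Sat✓ 2028:Mon
Years with five Saturdays: 2014, 2015, 2020, 2021, 2025, 2026, 2027 → 7.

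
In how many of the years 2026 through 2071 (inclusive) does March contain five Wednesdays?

March has 31 days; it has five Wednesdays when Wednesday falls among the first (month-length − 28) days — i.e. when March 1 is one of Wednesday/Tuesday/Monday.
March 1 by year: 2026:Sun 2027:Mon✓ 2028:Wed✓ 2029:Thu 2030:Fri 2031:Sat 2032:Mon✓ 2033:Tue✓ 2034:Wed✓ 2035:Thu 2036:Sat 2037:Sun 2038:Mon✓ 2039:Tue✓ 2040:Thu …(16 more)… 2057:Thu 2058:Fri 2059:Sat 2060:Mon✓ 2061:Tue✓ 2062:Wed✓ 2063:Thu 2064:Sat 2065:Sun 2066:Mon✓ 2067:Tue✓ 2068:Thu 2069:Fri 2070:Sat 2071:Sun
Years with five Wednesdays: 2027, 2028, 2032, 2033, 2034, 2038, 2039, 2044, 2045, 2049, 2050, 2051, 2055, 2056, 2060, 2061, 2062, 2066, 2067 → 19.

19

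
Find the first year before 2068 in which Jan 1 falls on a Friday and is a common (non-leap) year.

Jan 1 advances by 2 weekdays after a leap year and by 1 after a common year.
2068: Jan 1 is Sunday (leap).
2067: Saturday
2066: Friday
2066 begins on a Friday and is a common year.

2066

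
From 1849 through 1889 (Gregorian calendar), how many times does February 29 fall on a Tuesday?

1

Leap years in 1849–1889: 10 of them.
Feb 29 weekday advances by 5 (mod 7) from one leap year to the next four years later (or differs when a century non-leap intervenes).
Leap-day weekdays: 1852:Sun 1856:Fri 1860:Wed 1864:Mon 1868:Sat 1872:Thu 1876:Tue✓ 1880:Sun 1884:Fri 1888:Wed
Tuesday: 1876 → 1.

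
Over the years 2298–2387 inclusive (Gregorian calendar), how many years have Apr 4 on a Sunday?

12

Track Apr 4's weekday year by year (advancing +1, or +2 across a Feb 29):
  2298: Mon  2299: Tue (+1)  2300: Wed (+1)  2301: Thu (+1)  2302: Fri (+1)
  2303: Sat (+1)  2304: Mon (+2)  2305: Tue (+1)  2306: Wed (+1)  2307: Thu (+1)
  2308: Sat (+2)  2309: Sun (+1) ✓  2310: Mon (+1)  2311: Tue (+1)  … (62 more years) …
  2374: Thu (+1)  2375: Fri (+1)  2376: Sun (+2) ✓  2377: Mon (+1)  2378: Tue (+1)
  2379: Wed (+1)  2380: Fri (+2)  2381: Sat (+1)  2382: Sun (+1) ✓  2383: Mon (+1)
  2384: Wed (+2)  2385: Thu (+1)  2386: Fri (+1)  2387: Sat (+1)
Sunday years: 2309, 2315, 2320, 2326, 2337, 2343, 2348, 2354, 2365, 2371, 2376, 2382 — 12 in total.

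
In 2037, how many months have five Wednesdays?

4

A month of length L has five Wednesdays iff its first Wednesday is on day ≤ L−28 (so day 1–3 in a 31-day month, 1–2 in a 30-day month, day 1 in a leap February).
Checking each month of 2037: Jan starts Thu (31d); Feb starts Sun (28d); Mar starts Sun (31d); Apr starts Wed (30d) ✓; May starts Fri (31d); Jun starts Mon (30d); Jul starts Wed (31d) ✓; Aug starts Sat (31d); Sep starts Tue (30d) ✓; Oct starts Thu (31d); Nov starts Sun (30d); Dec starts Tue (31d) ✓.
Five-Wednesday months: April, July, September, December → 4.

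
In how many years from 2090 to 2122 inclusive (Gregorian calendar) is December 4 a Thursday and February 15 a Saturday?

Check each year's weekday for December 4 and February 15:
  2090: Mon/Wed  2091: Tue/Thu  2092: Thu/Fri  2093: Fri/Sun  2094: Sat/Mon  2095: Sun/Tue  2096: Tue/Wed  2097: Wed/Fri  2098: Thu/Sat ✓  2099: Fri/Sun  2100: Sat/Mon  2101: Sun/Tue  2102: Mon/Wed  2103: Tue/Thu  …(5 more)…  2109: Wed/Fri  2110: Thu/Sat ✓  2111: Fri/Sun  2112: Sun/Mon  2113: Mon/Wed  2114: Tue/Thu  2115: Wed/Fri  2116: Fri/Sat  2117: Sat/Mon  2118: Sun/Tue  2119: Mon/Wed  2120: Wed/Thu  2121: Thu/Sat ✓  2122: Fri/Sun
Both conditions hold in: 2098, 2110, 2121 — 3.

3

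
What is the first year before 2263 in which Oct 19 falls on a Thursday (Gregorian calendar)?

2254

From one year to the next, a fixed date's weekday advances by 1, or by 2 when a Feb 29 lies between the two dates.
2263: October 19 is Monday.
2262: Sunday (−1)
2261: Saturday (−1)
2260: Friday (−1)
2259: Wednesday (−2)
2258: Tuesday (−1)
2257: Monday (−1)
2256: Sunday (−1)
2255: Friday (−2)
2254: Thursday (−1)
Oct 19 falls on a Thursday in 2254.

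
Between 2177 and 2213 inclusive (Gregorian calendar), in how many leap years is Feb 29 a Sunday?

Leap years in 2177–2213: 8 of them.
Feb 29 weekday advances by 5 (mod 7) from one leap year to the next four years later (or differs when a century non-leap intervenes).
Leap-day weekdays: 2180:Tue 2184:Sun✓ 2188:Fri 2192:Wed 2196:Mon 2204:Wed 2208:Mon 2212:Sat
Sunday: 2184 → 1.

1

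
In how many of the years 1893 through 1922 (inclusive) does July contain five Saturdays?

July has 31 days; it has five Saturdays when Saturday falls among the first (month-length − 28) days — i.e. when July 1 is one of Saturday/Friday/Thursday.
July 1 by year: 1893:Sat✓ 1894:Sun 1895:Mon 1896:Wed 1897:Thu✓ 1898:Fri✓ 1899:Sat✓ 1900:Sun 1901:Mon 1902:Tue 1903:Wed 1904:Fri✓ 1905:Sat✓ 1906:Sun 1907:Mon 1908:Wed 1909:Thu✓ 1910:Fri✓ 1911:Sat✓ 1912:Mon 1913:Tue 1914:Wed 1915:Thu✓ 1916:Sat✓ 1917:Sun 1918:Mon 1919:Tue 1920:Thu✓ 1921:Fri✓ 1922:Sat✓
Years with five Saturdays: 1893, 1897, 1898, 1899, 1904, 1905, 1909, 1910, 1911, 1915, 1916, 1920, 1921, 1922 → 14.

14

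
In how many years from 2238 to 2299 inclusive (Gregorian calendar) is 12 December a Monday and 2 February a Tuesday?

2

Check each year's weekday for 12 December and 2 February:
  2238: Wed/Fri  2239: Thu/Sat  2240: Sat/Sun  2241: Sun/Tue  2242: Mon/Wed  2243: Tue/Thu  2244: Thu/Fri  2245: Fri/Sun  2246: Sat/Mon  2247: Sun/Tue  2248: Tue/Wed  2249: Wed/Fri  2250: Thu/Sat  2251: Fri/Sun  …(34 more)…  2286: Sun/Tue  2287: Mon/Wed  2288: Wed/Thu  2289: Thu/Sat  2290: Fri/Sun  2291: Sat/Mon  2292: Mon/Tue ✓  2293: Tue/Thu  2294: Wed/Fri  2295: Thu/Sat  2296: Sat/Sun  2297: Sun/Tue  2298: Mon/Wed  2299: Tue/Thu
Both conditions hold in: 2264, 2292 — 2.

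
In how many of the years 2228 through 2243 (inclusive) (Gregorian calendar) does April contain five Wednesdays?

April has 30 days; it has five Wednesdays when Wednesday falls among the first (month-length − 28) days — i.e. when April 1 is one of Wednesday/Tuesday.
April 1 by year: 2228:Tue✓ 2229:Wed✓ 2230:Thu 2231:Fri 2232:Sun 2233:Mon 2234:Tue✓ 2235:Wed✓ 2236:Fri 2237:Sat 2238:Sun 2239:Mon 2240:Wed✓ 2241:Thu 2242:Fri 2243:Sat
Years with five Wednesdays: 2228, 2229, 2234, 2235, 2240 → 5.

5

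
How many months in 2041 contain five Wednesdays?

A month of length L has five Wednesdays iff its first Wednesday is on day ≤ L−28 (so day 1–3 in a 31-day month, 1–2 in a 30-day month, day 1 in a leap February).
Checking each month of 2041: Jan starts Tue (31d) ✓; Feb starts Fri (28d); Mar starts Fri (31d); Apr starts Mon (30d); May starts Wed (31d) ✓; Jun starts Sat (30d); Jul starts Mon (31d) ✓; Aug starts Thu (31d); Sep starts Sun (30d); Oct starts Tue (31d) ✓; Nov starts Fri (30d); Dec starts Sun (31d).
Five-Wednesday months: January, May, July, October → 4.

4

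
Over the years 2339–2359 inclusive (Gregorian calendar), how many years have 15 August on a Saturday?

Track 15 August's weekday year by year (advancing +1, or +2 across a Feb 29):
  2339: Tue  2340: Thu (+2)  2341: Fri (+1)  2342: Sat (+1) ✓  2343: Sun (+1)
  2344: Tue (+2)  2345: Wed (+1)  2346: Thu (+1)  2347: Fri (+1)  2348: Sun (+2)
  2349: Mon (+1)  2350: Tue (+1)  2351: Wed (+1)  2352: Fri (+2)  2353: Sat (+1) ✓
  2354: Sun (+1)  2355: Mon (+1)  2356: Wed (+2)  2357: Thu (+1)  2358: Fri (+1)
  2359: Sat (+1) ✓
Saturday years: 2342, 2353, 2359 — 3 in total.

3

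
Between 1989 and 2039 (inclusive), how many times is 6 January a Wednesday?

7

Track 6 January's weekday year by year (advancing +1, or +2 across a Feb 29):
  1989: Fri  1990: Sat (+1)  1991: Sun (+1)  1992: Mon (+1)  1993: Wed (+2) ✓
  1994: Thu (+1)  1995: Fri (+1)  1996: Sat (+1)  1997: Mon (+2)  1998: Tue (+1)
  1999: Wed (+1) ✓  2000: Thu (+1)  2001: Sat (+2)  2002: Sun (+1)  … (23 more years) …
  2026: Tue (+1)  2027: Wed (+1) ✓  2028: Thu (+1)  2029: Sat (+2)  2030: Sun (+1)
  2031: Mon (+1)  2032: Tue (+1)  2033: Thu (+2)  2034: Fri (+1)  2035: Sat (+1)
  2036: Sun (+1)  2037: Tue (+2)  2038: Wed (+1) ✓  2039: Thu (+1)
Wednesday years: 1993, 1999, 2010, 2016, 2021, 2027, 2038 — 7 in total.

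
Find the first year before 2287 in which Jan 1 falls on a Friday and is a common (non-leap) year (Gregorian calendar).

2286

Jan 1 advances by 2 weekdays after a leap year and by 1 after a common year.
2287: Jan 1 is Saturday.
2286: Friday
2286 begins on a Friday and is a common year.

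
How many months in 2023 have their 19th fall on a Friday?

Check the 19th of each month of 2023: Jan 19: Thu, Feb 19: Sun, Mar 19: Sun, Apr 19: Wed, May 19: Fri, Jun 19: Mon, Jul 19: Wed, Aug 19: Sat, Sep 19: Tue, Oct 19: Thu, Nov 19: Sun, Dec 19: Tue.
Friday occurs in May — 1 month.

1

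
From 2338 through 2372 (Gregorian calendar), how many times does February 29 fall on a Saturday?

Leap years in 2338–2372: 9 of them.
Feb 29 weekday advances by 5 (mod 7) from one leap year to the next four years later (or differs when a century non-leap intervenes).
Leap-day weekdays: 2340:Thu 2344:Tue 2348:Sun 2352:Fri 2356:Wed 2360:Mon 2364:Sat✓ 2368:Thu 2372:Tue
Saturday: 2364 → 1.

1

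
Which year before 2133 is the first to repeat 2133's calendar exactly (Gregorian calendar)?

Two years share a calendar iff Jan 1 falls on the same weekday and both are leap or both are common. 2133: Jan 1 is Thursday, common year.
2132: Jan 1 Tuesday, leap
2131: Jan 1 Monday, common
2130: Jan 1 Sunday, common
2129: Jan 1 Saturday, common
2128: Jan 1 Thursday, leap
2127: Jan 1 Wednesday, common
2126: Jan 1 Tuesday, common
2125: Jan 1 Monday, common
2124: Jan 1 Saturday, leap
2123: Jan 1 Friday, common
2122: Jan 1 Thursday, common
2122 matches on both conditions.

2122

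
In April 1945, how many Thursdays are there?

April 1945 has 30 days and begins on Sunday.
The first Thursday is April 5.
Thursdays fall on 5, 12, 19, 26 — that's 4.

4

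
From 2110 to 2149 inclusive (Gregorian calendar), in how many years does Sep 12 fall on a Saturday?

Track Sep 12's weekday year by year (advancing +1, or +2 across a Feb 29):
  2110: Fri  2111: Sat (+1) ✓  2112: Mon (+2)  2113: Tue (+1)  2114: Wed (+1)
  2115: Thu (+1)  2116: Sat (+2) ✓  2117: Sun (+1)  2118: Mon (+1)  2119: Tue (+1)
  2120: Thu (+2)  2121: Fri (+1)  2122: Sat (+1) ✓  2123: Sun (+1)  … (12 more years) …
  2136: Wed (+2)  2137: Thu (+1)  2138: Fri (+1)  2139: Sat (+1) ✓  2140: Mon (+2)
  2141: Tue (+1)  2142: Wed (+1)  2143: Thu (+1)  2144: Sat (+2) ✓  2145: Sun (+1)
  2146: Mon (+1)  2147: Tue (+1)  2148: Thu (+2)  2149: Fri (+1)
Saturday years: 2111, 2116, 2122, 2133, 2139, 2144 — 6 in total.

6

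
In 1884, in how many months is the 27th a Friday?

1

Check the 27th of each month of 1884: Jan 27: Sun, Feb 27: Wed, Mar 27: Thu, Apr 27: Sun, May 27: Tue, Jun 27: Fri, Jul 27: Sun, Aug 27: Wed, Sep 27: Sat, Oct 27: Mon, Nov 27: Thu, Dec 27: Sat.
Friday occurs in June — 1 month.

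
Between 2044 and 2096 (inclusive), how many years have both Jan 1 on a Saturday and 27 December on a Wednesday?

Check each year's weekday for Jan 1 and 27 December:
  2044: Fri/Tue  2045: Sun/Wed  2046: Mon/Thu  2047: Tue/Fri  2048: Wed/Sun  2049: Fri/Mon  2050: Sat/Tue  2051: Sun/Wed  2052: Mon/Fri  2053: Wed/Sat  2054: Thu/Sun  2055: Fri/Mon  2056: Sat/Wed ✓  2057: Mon/Thu  …(25 more)…  2083: Fri/Mon  2084: Sat/Wed ✓  2085: Mon/Thu  2086: Tue/Fri  2087: Wed/Sat  2088: Thu/Mon  2089: Sat/Tue  2090: Sun/Wed  2091: Mon/Thu  2092: Tue/Sat  2093: Thu/Sun  2094: Fri/Mon  2095: Sat/Tue  2096: Sun/Thu
Both conditions hold in: 2056, 2084 — 2.

2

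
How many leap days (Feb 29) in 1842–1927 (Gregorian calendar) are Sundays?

3

Leap years in 1842–1927: 20 of them.
Feb 29 weekday advances by 5 (mod 7) from one leap year to the next four years later (or differs when a century non-leap intervenes).
Leap-day weekdays: 1844:Thu 1848:Tue 1852:Sun✓ 1856:Fri 1860:Wed 1864:Mon 1868:Sat 1872:Thu 1876:Tue 1880:Sun✓ 1884:Fri 1888:Wed 1892:Mon 1896:Sat 1904:Mon 1908:Sat 1912:Thu 1916:Tue 1920:Sun✓ 1924:Fri
Sunday: 1852, 1880, 1920 → 3.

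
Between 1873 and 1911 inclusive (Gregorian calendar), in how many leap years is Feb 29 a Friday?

Leap years in 1873–1911: 8 of them.
Feb 29 weekday advances by 5 (mod 7) from one leap year to the next four years later (or differs when a century non-leap intervenes).
Leap-day weekdays: 1876:Tue 1880:Sun 1884:Fri✓ 1888:Wed 1892:Mon 1896:Sat 1904:Mon 1908:Sat
Friday: 1884 → 1.

1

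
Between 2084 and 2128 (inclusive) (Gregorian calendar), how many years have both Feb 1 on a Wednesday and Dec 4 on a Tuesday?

Check each year's weekday for Feb 1 and Dec 4:
  2084: Tue/Mon  2085: Thu/Tue  2086: Fri/Wed  2087: Sat/Thu  2088: Sun/Sat  2089: Tue/Sun  2090: Wed/Mon  2091: Thu/Tue  2092: Fri/Thu  2093: Sun/Fri  2094: Mon/Sat  2095: Tue/Sun  2096: Wed/Tue ✓  2097: Fri/Wed  …(17 more)…  2115: Fri/Wed  2116: Sat/Fri  2117: Mon/Sat  2118: Tue/Sun  2119: Wed/Mon  2120: Thu/Wed  2121: Sat/Thu  2122: Sun/Fri  2123: Mon/Sat  2124: Tue/Mon  2125: Thu/Tue  2126: Fri/Wed  2127: Sat/Thu  2128: Sun/Sat
Both conditions hold in: 2096, 2108 — 2.

2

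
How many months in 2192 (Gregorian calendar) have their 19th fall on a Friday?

Check the 19th of each month of 2192: Jan 19: Thu, Feb 19: Sun, Mar 19: Mon, Apr 19: Thu, May 19: Sat, Jun 19: Tue, Jul 19: Thu, Aug 19: Sun, Sep 19: Wed, Oct 19: Fri, Nov 19: Mon, Dec 19: Wed.
Friday occurs in October — 1 month.

1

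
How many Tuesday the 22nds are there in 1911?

1

Check the 22nd of each month of 1911: Jan 22: Sun, Feb 22: Wed, Mar 22: Wed, Apr 22: Sat, May 22: Mon, Jun 22: Thu, Jul 22: Sat, Aug 22: Tue, Sep 22: Fri, Oct 22: Sun, Nov 22: Wed, Dec 22: Fri.
Tuesday occurs in August — 1 month.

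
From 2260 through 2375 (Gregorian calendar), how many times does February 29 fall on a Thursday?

4

Leap years in 2260–2375: 28 of them.
Feb 29 weekday advances by 5 (mod 7) from one leap year to the next four years later (or differs when a century non-leap intervenes).
Leap-day weekdays: 2260:Wed 2264:Mon 2268:Sat 2272:Thu✓ 2276:Tue 2280:Sun 2284:Fri 2288:Wed 2292:Mon 2296:Sat 2304:Mon 2308:Sat 2312:Thu✓ 2316:Tue 2320:Sun 2324:Fri 2328:Wed 2332:Mon 2336:Sat 2340:Thu✓ 2344:Tue 2348:Sun 2352:Fri 2356:Wed 2360:Mon 2364:Sat 2368:Thu✓ 2372:Tue
Thursday: 2272, 2312, 2340, 2368 → 4.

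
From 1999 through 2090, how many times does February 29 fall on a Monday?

3

Leap years in 1999–2090: 23 of them.
Feb 29 weekday advances by 5 (mod 7) from one leap year to the next four years later (or differs when a century non-leap intervenes).
Leap-day weekdays: 2000:Tue 2004:Sun 2008:Fri 2012:Wed 2016:Mon✓ 2020:Sat 2024:Thu 2028:Tue 2032:Sun 2036:Fri 2040:Wed 2044:Mon✓ 2048:Sat 2052:Thu 2056:Tue 2060:Sun 2064:Fri 2068:Wed 2072:Mon✓ 2076:Sat 2080:Thu 2084:Tue 2088:Sun
Monday: 2016, 2044, 2072 → 3.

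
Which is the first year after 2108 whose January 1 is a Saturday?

2118

Jan 1 advances by 2 weekdays after a leap year and by 1 after a common year.
2108: Jan 1 is Sunday (leap).
2109: Tuesday
2110: Wednesday
2111: Thursday
2112: Friday (leap)
2113: Sunday
2114: Monday
2115: Tuesday
2116: Wednesday (leap)
2117: Friday
2118: Saturday
2118 begins on a Saturday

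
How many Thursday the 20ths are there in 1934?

2

Check the 20th of each month of 1934: Jan 20: Sat, Feb 20: Tue, Mar 20: Tue, Apr 20: Fri, May 20: Sun, Jun 20: Wed, Jul 20: Fri, Aug 20: Mon, Sep 20: Thu, Oct 20: Sat, Nov 20: Tue, Dec 20: Thu.
Thursday occurs in September, December — 2 months.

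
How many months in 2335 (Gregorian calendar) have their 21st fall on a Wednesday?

Check the 21st of each month of 2335: Jan 21: Mon, Feb 21: Thu, Mar 21: Thu, Apr 21: Sun, May 21: Tue, Jun 21: Fri, Jul 21: Sun, Aug 21: Wed, Sep 21: Sat, Oct 21: Mon, Nov 21: Thu, Dec 21: Sat.
Wednesday occurs in August — 1 month.

1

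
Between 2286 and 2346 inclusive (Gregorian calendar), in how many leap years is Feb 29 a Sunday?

1

Leap years in 2286–2346: 14 of them.
Feb 29 weekday advances by 5 (mod 7) from one leap year to the next four years later (or differs when a century non-leap intervenes).
Leap-day weekdays: 2288:Wed 2292:Mon 2296:Sat 2304:Mon 2308:Sat 2312:Thu 2316:Tue 2320:Sun✓ 2324:Fri 2328:Wed 2332:Mon 2336:Sat 2340:Thu 2344:Tue
Sunday: 2320 → 1.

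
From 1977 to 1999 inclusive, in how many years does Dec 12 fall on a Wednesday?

Track Dec 12's weekday year by year (advancing +1, or +2 across a Feb 29):
  1977: Mon  1978: Tue (+1)  1979: Wed (+1) ✓  1980: Fri (+2)  1981: Sat (+1)
  1982: Sun (+1)  1983: Mon (+1)  1984: Wed (+2) ✓  1985: Thu (+1)  1986: Fri (+1)
  1987: Sat (+1)  1988: Mon (+2)  1989: Tue (+1)  1990: Wed (+1) ✓  1991: Thu (+1)
  1992: Sat (+2)  1993: Sun (+1)  1994: Mon (+1)  1995: Tue (+1)  1996: Thu (+2)
  1997: Fri (+1)  1998: Sat (+1)  1999: Sun (+1)
Wednesday years: 1979, 1984, 1990 — 3 in total.

3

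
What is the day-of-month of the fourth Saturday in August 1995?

August 1, 1995 is a Tuesday, so the first Saturday is the 5th.
The fourth Saturday is 5 + 21 = 26.

26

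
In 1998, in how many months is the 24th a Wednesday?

1

Check the 24th of each month of 1998: Jan 24: Sat, Feb 24: Tue, Mar 24: Tue, Apr 24: Fri, May 24: Sun, Jun 24: Wed, Jul 24: Fri, Aug 24: Mon, Sep 24: Thu, Oct 24: Sat, Nov 24: Tue, Dec 24: Thu.
Wednesday occurs in June — 1 month.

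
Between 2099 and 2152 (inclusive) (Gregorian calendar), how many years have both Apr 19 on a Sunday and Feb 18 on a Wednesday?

7

Check each year's weekday for Apr 19 and Feb 18:
  2099: Sun/Wed ✓  2100: Mon/Thu  2101: Tue/Fri  2102: Wed/Sat  2103: Thu/Sun  2104: Sat/Mon  2105: Sun/Wed ✓  2106: Mon/Thu  2107: Tue/Fri  2108: Thu/Sat  2109: Fri/Mon  2110: Sat/Tue  2111: Sun/Wed ✓  2112: Tue/Thu  …(26 more)…  2139: Sun/Wed ✓  2140: Tue/Thu  2141: Wed/Sat  2142: Thu/Sun  2143: Fri/Mon  2144: Sun/Tue  2145: Mon/Thu  2146: Tue/Fri  2147: Wed/Sat  2148: Fri/Sun  2149: Sat/Tue  2150: Sun/Wed ✓  2151: Mon/Thu  2152: Wed/Fri
Both conditions hold in: 2099, 2105, 2111, 2122, 2133, 2139, 2150 — 7.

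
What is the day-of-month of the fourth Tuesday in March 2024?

26

March 1, 2024 is a Friday, so the first Tuesday is the 5th.
The fourth Tuesday is 5 + 21 = 26.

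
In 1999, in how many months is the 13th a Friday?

Check the 13th of each month of 1999: Jan 13: Wed, Feb 13: Sat, Mar 13: Sat, Apr 13: Tue, May 13: Thu, Jun 13: Sun, Jul 13: Tue, Aug 13: Fri, Sep 13: Mon, Oct 13: Wed, Nov 13: Sat, Dec 13: Mon.
Friday occurs in August — 1 month.

1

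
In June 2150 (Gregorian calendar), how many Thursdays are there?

June 2150 has 30 days and begins on Monday.
The first Thursday is June 4.
Thursdays fall on 4, 11, 18, 25 — that's 4.

4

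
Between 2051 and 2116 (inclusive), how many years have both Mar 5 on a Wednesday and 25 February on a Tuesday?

7

Check each year's weekday for Mar 5 and 25 February:
  2051: Sun/Sat  2052: Tue/Sun  2053: Wed/Tue ✓  2054: Thu/Wed  2055: Fri/Thu  2056: Sun/Fri  2057: Mon/Sun  2058: Tue/Mon  2059: Wed/Tue ✓  2060: Fri/Wed  2061: Sat/Fri  2062: Sun/Sat  2063: Mon/Sun  2064: Wed/Mon  …(38 more)…  2103: Mon/Sun  2104: Wed/Mon  2105: Thu/Wed  2106: Fri/Thu  2107: Sat/Fri  2108: Mon/Sat  2109: Tue/Mon  2110: Wed/Tue ✓  2111: Thu/Wed  2112: Sat/Thu  2113: Sun/Sat  2114: Mon/Sun  2115: Tue/Mon  2116: Thu/Tue
Both conditions hold in: 2053, 2059, 2070, 2081, 2087, 2098, 2110 — 7.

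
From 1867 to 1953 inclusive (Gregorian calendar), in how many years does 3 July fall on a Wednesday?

Track 3 July's weekday year by year (advancing +1, or +2 across a Feb 29):
  1867: Wed ✓  1868: Fri (+2)  1869: Sat (+1)  1870: Sun (+1)  1871: Mon (+1)
  1872: Wed (+2) ✓  1873: Thu (+1)  1874: Fri (+1)  1875: Sat (+1)  1876: Mon (+2)
  1877: Tue (+1)  1878: Wed (+1) ✓  1879: Thu (+1)  1880: Sat (+2)  … (59 more years) …
  1940: Wed (+2) ✓  1941: Thu (+1)  1942: Fri (+1)  1943: Sat (+1)  1944: Mon (+2)
  1945: Tue (+1)  1946: Wed (+1) ✓  1947: Thu (+1)  1948: Sat (+2)  1949: Sun (+1)
  1950: Mon (+1)  1951: Tue (+1)  1952: Thu (+2)  1953: Fri (+1)
Wednesday years: 1867, 1872, 1878, 1889, 1895, 1901, 1907, 1912, 1918, 1929, 1935, 1940, 1946 — 13 in total.

13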